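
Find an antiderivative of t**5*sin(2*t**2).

-t**4*cos(2*t**2)/4 + t**2*sin(2*t**2)/4 + cos(2*t**2)/8 + C

Let u = t², du = 2t dt; rewrite as (1/2)∫ u^2·sin(2u) du.
Now integrate by parts 2 times.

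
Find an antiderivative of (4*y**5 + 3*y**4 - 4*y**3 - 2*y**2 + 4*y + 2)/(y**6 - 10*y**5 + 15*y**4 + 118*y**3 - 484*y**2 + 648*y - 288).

17041*log(y - 6)/1200 - 1103*log(y - 3)/42 + 2257*log(y - 2)/144 + 7*log(y - 1)/50 + 1559*log(y + 4)/6300 - 73/(12*y - 24) + C

Factor the denominator: (y - 6)*(y - 3)*(y - 2)**2*(y - 1)*(y + 4).
Partial-fraction decomposition: 1559/(6300*(y + 4)) + 7/(50*(y - 1)) + 2257/(144*(y - 2)) + 73/(12*(y - 2)**2) - 1103/(42*(y - 3)) + 17041/(1200*(y - 6)).
Integrate each term; A/(y−a) gives A·log|y−a|; A/(y−a)² gives −A/(y−a).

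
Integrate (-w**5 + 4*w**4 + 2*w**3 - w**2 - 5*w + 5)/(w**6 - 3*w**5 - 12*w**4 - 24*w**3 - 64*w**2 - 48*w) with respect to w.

Factor the denominator: w*(w - 6)*(w + 1)*(w + 2)*(w**2 + 4).
Partial-fraction decomposition: -(29*w - 73)/(80*(w**2 + 4)) - 91/(128*(w + 2)) + 12/(35*(w + 1)) - 2221/(13440*(w - 6)) - 5/(48*w).
Integrate each term; A/(w−a) gives A·log|w−a|; the (Bw+D)/(w²+p²) term gives a log and an atan.

-5*log(w)/48 - 2221*log(w - 6)/13440 + 12*log(w + 1)/35 - 91*log(w + 2)/128 - 29*log(w**2 + 4)/160 + 73*atan(w/2)/160 + C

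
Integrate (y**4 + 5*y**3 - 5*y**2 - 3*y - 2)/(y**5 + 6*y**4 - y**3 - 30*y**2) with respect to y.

Factor the denominator: y**2*(y - 2)*(y + 3)*(y + 5).
Partial-fraction decomposition: -8/(25*(y + 5)) + 46/(45*(y + 3)) + 1/(5*(y - 2)) + 22/(225*y) + 1/(15*y**2).
Integrate each term; A/(y−a) gives A·log|y−a|; A/(y−a)² gives −A/(y−a).

22*log(y)/225 + log(y - 2)/5 + 46*log(y + 3)/45 - 8*log(y + 5)/25 - 1/(15*y) + C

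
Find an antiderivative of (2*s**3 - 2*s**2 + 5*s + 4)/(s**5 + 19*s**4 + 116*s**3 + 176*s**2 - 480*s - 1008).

Factor the denominator: (s - 2)*(s + 2)*(s + 6)**2*(s + 7).
Partial-fraction decomposition: -163/(9*(s + 7)) + 2305/(128*(s + 6)) - 265/(16*(s + 6)**2) + 3/(32*(s + 2)) + 11/(1152*(s - 2)).
Integrate each term; A/(s−a) gives A·log|s−a|; A/(s−a)² gives −A/(s−a).

11*log(s - 2)/1152 + 3*log(s + 2)/32 + 2305*log(s + 6)/128 - 163*log(s + 7)/9 + 265/(16*s + 96) + C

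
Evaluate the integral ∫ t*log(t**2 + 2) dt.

Let u = t**2 + 2, so du = (2*t) dt.
The integral becomes (1/2)·∫ log(u) du; integrate by parts with u′=log(u), dv′=du.

t**2*log(t**2 + 2)/2 - t**2/2 + log(t**2 + 2) + C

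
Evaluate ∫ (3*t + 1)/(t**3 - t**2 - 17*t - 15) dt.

Factor the denominator: (t - 5)*(t + 1)*(t + 3).
Partial-fraction decomposition: -1/(2*(t + 3)) + 1/(6*(t + 1)) + 1/(3*(t - 5)).
Integrate each term: A/(t−a) contributes A·log|t−a|.

log(t - 5)/3 + log(t + 1)/6 - log(t + 3)/2 + C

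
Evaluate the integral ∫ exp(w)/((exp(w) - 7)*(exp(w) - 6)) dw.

Let u = e^w, du = e^w dw.
The integral becomes ∫ du/((u-6)(u-7)); decompose into partial fractions.

log(exp(w) - 7) - log(exp(w) - 6) + C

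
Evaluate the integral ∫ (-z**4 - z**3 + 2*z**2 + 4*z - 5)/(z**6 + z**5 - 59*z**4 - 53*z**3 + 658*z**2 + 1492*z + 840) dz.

Factor the denominator: (z - 6)*(z - 5)*(z + 1)*(z + 2)**2*(z + 7).
Partial-fraction decomposition: 1993/(23400*(z + 7)) - 593/(78400*(z + 2)) + 13/(280*(z + 2)**2) - 1/(36*(z + 1)) + 685/(3528*(z - 5)) - 203/(832*(z - 6)).
Integrate each term; A/(z−a) gives A·log|z−a|; A/(z−a)² gives −A/(z−a).

-203*log(z - 6)/832 + 685*log(z - 5)/3528 - log(z + 1)/36 - 593*log(z + 2)/78400 + 1993*log(z + 7)/23400 - 13/(280*z + 560) + C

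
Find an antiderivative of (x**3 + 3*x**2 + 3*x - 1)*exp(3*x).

Use integration by parts with u = x**3 + 3*x**2 + 3*x - 1, dv = exp(3*x) dx, so v = exp(3*x)/3.
Apply parts 3 times (tabular method): alternate signs, differentiate u down to 0, integrate dv up.

(9*x**3 + 18*x**2 + 15*x - 14)*exp(3*x)/27 + C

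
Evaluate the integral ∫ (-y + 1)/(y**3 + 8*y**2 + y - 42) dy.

-log(y - 2)/45 - log(y + 3)/5 + 2*log(y + 7)/9 + C

Factor the denominator: (y - 2)*(y + 3)*(y + 7).
Partial-fraction decomposition: 2/(9*(y + 7)) - 1/(5*(y + 3)) - 1/(45*(y - 2)).
Integrate each term: A/(y−a) contributes A·log|y−a|.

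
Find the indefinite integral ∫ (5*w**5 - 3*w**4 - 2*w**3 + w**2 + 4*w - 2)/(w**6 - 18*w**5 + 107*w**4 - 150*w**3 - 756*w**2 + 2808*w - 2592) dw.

Factor the denominator: (w - 6)**2*(w - 4)*(w - 3)*(w - 2)*(w + 3).
Partial-fraction decomposition: 1409/(17010*(w + 3)) + 53/(80*(w - 2)) - 937/(54*(w - 3)) + 2127/(28*(w - 4)) - 211343/(3888*(w - 6)) + 17309/(108*(w - 6)**2).
Integrate each term; A/(w−a) gives A·log|w−a|; A/(w−a)² gives −A/(w−a).

-211343*log(w - 6)/3888 + 2127*log(w - 4)/28 - 937*log(w - 3)/54 + 53*log(w - 2)/80 + 1409*log(w + 3)/17010 - 17309/(108*w - 648) + C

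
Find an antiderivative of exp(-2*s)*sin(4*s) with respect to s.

Let I denote the integral. Integrate by parts with u = sin(4*s), dv = exp(-2*s) ds, so v = -exp(-2*s)/2: I = -exp(-2*s)*sin(4*s)/2 + 2·∫ exp(-2*s)*cos(4*s) ds.
Apply parts again with u = cos(4*s), dv = exp(-2*s) ds: ∫ exp(-2*s)*cos(4*s) ds = -exp(-2*s)*cos(4*s)/2 − 2·I. Substituting back brings back I: I = -exp(-2*s)*sin(4*s)/2 - exp(-2*s)*cos(4*s) − 4·I.
Solving for I: (1 + 4)·I equals the remaining terms, so I = (1/5)·(-exp(-2*s)*sin(4*s)/2 - exp(-2*s)*cos(4*s)).

-exp(-2*s)*sin(4*s)/10 - exp(-2*s)*cos(4*s)/5 + C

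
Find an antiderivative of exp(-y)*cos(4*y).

Let I denote the integral. Integrate by parts with u = cos(4*y), dv = exp(-y) dy, so v = -exp(-y): I = -exp(-y)*cos(4*y) − 4·∫ exp(-y)*sin(4*y) dy.
Apply parts again with u = sin(4*y), dv = exp(-y) dy: ∫ exp(-y)*sin(4*y) dy = -exp(-y)*sin(4*y) + 4·I. Substituting back brings back I: I = 4*exp(-y)*sin(4*y) - exp(-y)*cos(4*y) − 16·I.
Solving for I: (1 + 16)·I equals the remaining terms, so I = (1/17)·(4*exp(-y)*sin(4*y) - exp(-y)*cos(4*y)).

4*exp(-y)*sin(4*y)/17 - exp(-y)*cos(4*y)/17 + C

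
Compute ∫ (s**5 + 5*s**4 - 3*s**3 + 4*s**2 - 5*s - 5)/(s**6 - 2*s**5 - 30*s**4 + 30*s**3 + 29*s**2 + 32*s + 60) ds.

Factor the denominator: (s - 6)*(s - 2)*(s + 1)*(s + 5)*(s**2 + 1).
Partial-fraction decomposition: (22*s - 201)/(4810*(s**2 + 1)) - 45/(728*(s + 5)) + 11/(168*(s + 1)) - 89/(420*(s - 2)) + 1247/(1036*(s - 6)).
Integrate each term; A/(s−a) gives A·log|s−a|; the (Bs+D)/(s²+p²) term gives a log and an atan.

1247*log(s - 6)/1036 - 89*log(s - 2)/420 + 11*log(s + 1)/168 - 45*log(s + 5)/728 + 11*log(s**2 + 1)/4810 - 201*atan(s)/4810 + C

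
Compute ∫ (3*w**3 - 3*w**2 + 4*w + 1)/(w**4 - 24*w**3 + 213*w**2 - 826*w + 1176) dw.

Factor the denominator: (w - 7)**2*(w - 6)*(w - 4).
Partial-fraction decomposition: -161/(18*(w - 4)) + 565/(2*(w - 6)) - 2435/(9*(w - 7)) + 911/(3*(w - 7)**2).
Integrate each term; A/(w−a) gives A·log|w−a|; A/(w−a)² gives −A/(w−a).

-2435*log(w - 7)/9 + 565*log(w - 6)/2 - 161*log(w - 4)/18 - 911/(3*w - 21) + C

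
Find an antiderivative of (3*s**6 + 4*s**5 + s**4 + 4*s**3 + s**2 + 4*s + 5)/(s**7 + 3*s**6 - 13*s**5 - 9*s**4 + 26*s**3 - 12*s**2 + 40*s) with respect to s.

log(s)/8 + 1329*log(s - 2)/1120 - 49*log(s + 2)/480 + 493*log(s + 5)/273 - log(s**2 + 1)/130 + atan(s)/13 - 11/(8*s - 16) + C

Factor the denominator: s*(s - 2)**2*(s + 2)*(s + 5)*(s**2 + 1).
Partial-fraction decomposition: -(s - 5)/(65*(s**2 + 1)) + 493/(273*(s + 5)) - 49/(480*(s + 2)) + 1329/(1120*(s - 2)) + 11/(8*(s - 2)**2) + 1/(8*s).
Integrate each term; A/(s−a) gives A·log|s−a|; the (Bs+D)/(s²+p²) term gives a log and an atan.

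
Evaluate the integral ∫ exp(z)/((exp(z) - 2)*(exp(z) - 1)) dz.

Let u = e^z, du = e^z dz.
The integral becomes ∫ du/((u-1)(u-2)); decompose into partial fractions.

log(exp(z) - 2) - log(exp(z) - 1) + C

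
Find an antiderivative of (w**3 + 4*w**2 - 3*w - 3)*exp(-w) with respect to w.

Use integration by parts with u = w**3 + 4*w**2 - 3*w - 3, dv = exp(-w) dw, so v = -exp(-w).
Apply parts 3 times (tabular method): alternate signs, differentiate u down to 0, integrate dv up.

(-w**3 - 7*w**2 - 11*w - 8)*exp(-w) + C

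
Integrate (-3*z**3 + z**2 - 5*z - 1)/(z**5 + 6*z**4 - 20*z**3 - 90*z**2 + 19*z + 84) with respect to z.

-197*log(z - 4)/1155 + log(z - 1)/24 + log(z + 1)/15 - 13*log(z + 3)/28 + 139*log(z + 7)/264 + C

Factor the denominator: (z - 4)*(z - 1)*(z + 1)*(z + 3)*(z + 7).
Partial-fraction decomposition: 139/(264*(z + 7)) - 13/(28*(z + 3)) + 1/(15*(z + 1)) + 1/(24*(z - 1)) - 197/(1155*(z - 4)).
Integrate each term: A/(z−a) contributes A·log|z−a|.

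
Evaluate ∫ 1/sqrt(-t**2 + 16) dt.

asin(t/4) + C

Substitute t = 4·sin(θ), so dt = 4·cos(θ) dθ and the radical becomes sqrt(-t**2 + 16) = 4·cos(θ) by the Pythagorean identity.
Integrate the resulting trig expression in θ, then back-substitute θ = asin(t/4), sin(θ) = t/4, cos(θ) = sqrt(-t**2 + 16)/4 (absorbing any constant into C).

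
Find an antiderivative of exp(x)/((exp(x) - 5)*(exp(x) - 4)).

Let u = e^x, du = e^x dx.
The integral becomes ∫ du/((u-5)(u-4)); decompose into partial fractions.

log(exp(x) - 5) - log(exp(x) - 4) + C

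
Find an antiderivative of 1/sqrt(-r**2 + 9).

Substitute r = 3·sin(θ), so dr = 3·cos(θ) dθ and the radical becomes sqrt(-r**2 + 9) = 3·cos(θ) by the Pythagorean identity.
Integrate the resulting trig expression in θ, then back-substitute θ = asin(r/3), sin(θ) = r/3, cos(θ) = sqrt(-r**2 + 9)/3 (absorbing any constant into C).

asin(r/3) + C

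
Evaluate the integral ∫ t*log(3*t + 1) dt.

Use integration by parts with u = log(3*t + 1), dv = t dt.
Then du = 3/(3*t + 1) dt and v = t**2/2.

t**2*log(3*t + 1)/2 - t**2/4 + t/6 - log(3*t + 1)/18 + C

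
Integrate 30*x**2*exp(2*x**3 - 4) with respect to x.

Let u = 2*x**3 - 4, so du = (6*x**2) dx.
Rewriting, the integral becomes 5·∫ e^u du = 5·e^u.
Substituting back, u = 2*x**3 - 4.

5*exp(2*x**3 - 4) + C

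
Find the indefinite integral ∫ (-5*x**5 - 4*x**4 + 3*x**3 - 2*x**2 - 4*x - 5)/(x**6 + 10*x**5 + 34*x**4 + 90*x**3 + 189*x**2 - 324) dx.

-17*log(x - 1)/840 - 67*log(x + 2)/156 + 799*log(x + 3)/216 - 6599*log(x + 6)/756 + 187*log(x**2 + 9)/780 + 2273*atan(x/3)/1755 + C

Factor the denominator: (x - 1)*(x + 2)*(x + 3)*(x + 6)*(x**2 + 9).
Partial-fraction decomposition: (561*x + 4546)/(1170*(x**2 + 9)) - 6599/(756*(x + 6)) + 799/(216*(x + 3)) - 67/(156*(x + 2)) - 17/(840*(x - 1)).
Integrate each term; A/(x−a) gives A·log|x−a|; the (Bx+D)/(x²+p²) term gives a log and an atan.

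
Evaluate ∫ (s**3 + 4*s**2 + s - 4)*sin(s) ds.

Use integration by parts with u = s**3 + 4*s**2 + s - 4, dv = sin(s) ds, so v = -cos(s).
Apply parts 3 times (tabular method): alternate signs, differentiate u down to 0, integrate dv up.

-s**3*cos(s) + 3*s**2*sin(s) - 4*s**2*cos(s) + 8*s*sin(s) + 5*s*cos(s) - 5*sin(s) + 12*cos(s) + C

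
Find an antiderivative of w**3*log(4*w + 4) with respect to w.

Use integration by parts with u = log(4*w + 4), dv = w**3 dw.
Then du = 4/(4*w + 4) dw and v = w**4/4.

w**4*log(4*w + 4)/4 - w**4/16 + w**3/12 - w**2/8 + w/4 - log(w + 1)/4 + C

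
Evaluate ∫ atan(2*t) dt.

t*atan(2*t) - log(4*t**2 + 1)/4 + C

Use integration by parts with u = arctan(2*t), dv = dt.
Then du = 2/(4*t**2 + 1) dt.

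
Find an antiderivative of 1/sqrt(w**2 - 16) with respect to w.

log(w + sqrt(w**2 - 16)) + C

Substitute w = 4·sec(θ), so dw = 4·sec(θ)*tan(θ) dθ and the radical becomes sqrt(w**2 - 16) = 4·tan(θ) by the Pythagorean identity.
Integrate the resulting trig expression in θ, then back-substitute sec(θ) = w/4, tan(θ) = sqrt(w**2 - 16)/4 (absorbing any constant into C).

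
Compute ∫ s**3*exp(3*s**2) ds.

(3*s**2 - 1)*exp(3*s**2)/18 + C

Let u = s², du = 2s ds; rewrite as (1/2)∫ u^1·exp(3u) du.
Now integrate by parts 1 time.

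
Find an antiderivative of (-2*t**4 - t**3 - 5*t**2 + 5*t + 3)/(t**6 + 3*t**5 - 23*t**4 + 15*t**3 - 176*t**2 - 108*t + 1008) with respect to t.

-211*log(t - 4)/1100 + 47*log(t - 2)/936 - 17*log(t + 2)/520 + 2368*log(t + 7)/14355 + 44*log(t**2 + 9)/9425 - 766*atan(t/3)/9425 + C

Factor the denominator: (t - 4)*(t - 2)*(t + 2)*(t + 7)*(t**2 + 9).
Partial-fraction decomposition: 2*(44*t - 1149)/(9425*(t**2 + 9)) + 2368/(14355*(t + 7)) - 17/(520*(t + 2)) + 47/(936*(t - 2)) - 211/(1100*(t - 4)).
Integrate each term; A/(t−a) gives A·log|t−a|; the (Bt+D)/(t²+p²) term gives a log and an atan.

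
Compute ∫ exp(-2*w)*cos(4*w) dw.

Let I denote the integral. Integrate by parts with u = cos(4*w), dv = exp(-2*w) dw, so v = -exp(-2*w)/2: I = -exp(-2*w)*cos(4*w)/2 − 2·∫ exp(-2*w)*sin(4*w) dw.
Apply parts again with u = sin(4*w), dv = exp(-2*w) dw: ∫ exp(-2*w)*sin(4*w) dw = -exp(-2*w)*sin(4*w)/2 + 2·I. Substituting back brings back I: I = exp(-2*w)*sin(4*w) - exp(-2*w)*cos(4*w)/2 − 4·I.
Solving for I: (1 + 4)·I equals the remaining terms, so I = (1/5)·(exp(-2*w)*sin(4*w) - exp(-2*w)*cos(4*w)/2).

exp(-2*w)*sin(4*w)/5 - exp(-2*w)*cos(4*w)/10 + C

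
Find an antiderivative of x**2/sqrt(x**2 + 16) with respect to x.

Substitute x = 4·tan(θ), so dx = 4·sec(θ)^2 dθ and the radical becomes sqrt(x**2 + 16) = 4·sec(θ) by the Pythagorean identity.
Integrate the resulting trig expression in θ, then back-substitute tan(θ) = x/4, sec(θ) = sqrt(x**2 + 16)/4 (absorbing any constant into C).

x*sqrt(x**2 + 16)/2 - 8*log(x + sqrt(x**2 + 16)) + C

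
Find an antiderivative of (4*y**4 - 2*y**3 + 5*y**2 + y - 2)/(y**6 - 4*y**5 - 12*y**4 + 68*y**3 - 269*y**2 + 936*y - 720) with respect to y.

16603*log(y - 4)/50625 + log(y - 1)/90 - 239*log(y + 5)/1377 - 3517*log(y**2 + 9)/42500 + 7657*atan(y/3)/63750 - 326/(225*y - 900) + C

Factor the denominator: (y - 4)**2*(y - 1)*(y + 5)*(y**2 + 9).
Partial-fraction decomposition: -(3517*y - 7657)/(21250*(y**2 + 9)) - 239/(1377*(y + 5)) + 1/(90*(y - 1)) + 16603/(50625*(y - 4)) + 326/(225*(y - 4)**2).
Integrate each term; A/(y−a) gives A·log|y−a|; the (By+D)/(y²+p²) term gives a log and an atan.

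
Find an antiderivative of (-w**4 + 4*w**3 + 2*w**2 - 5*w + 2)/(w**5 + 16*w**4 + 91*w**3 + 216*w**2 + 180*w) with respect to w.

log(w)/90 + 7*log(w + 2)/6 - 77*log(w + 3)/9 + 524*log(w + 5)/15 - 257*log(w + 6)/9 + C

Factor the denominator: w*(w + 2)*(w + 3)*(w + 5)*(w + 6).
Partial-fraction decomposition: -257/(9*(w + 6)) + 524/(15*(w + 5)) - 77/(9*(w + 3)) + 7/(6*(w + 2)) + 1/(90*w).
Integrate each term: A/(w−a) contributes A·log|w−a|.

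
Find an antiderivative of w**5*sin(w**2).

-w**4*cos(w**2)/2 + w**2*sin(w**2) + cos(w**2) + C

Let u = w², du = 2w dw; rewrite as (1/2)∫ u^2·sin(1u) du.
Now integrate by parts 2 times.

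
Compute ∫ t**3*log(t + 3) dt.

Use integration by parts with u = log(t + 3), dv = t**3 dt.
Then du = 1/(t + 3) dt and v = t**4/4.

t**4*log(t + 3)/4 - t**4/16 + t**3/4 - 9*t**2/8 + 27*t/4 - 81*log(t + 3)/4 + C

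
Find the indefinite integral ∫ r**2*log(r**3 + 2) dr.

Let u = r**3 + 2, so du = (3*r**2) dr.
The integral becomes (1/3)·∫ log(u) du; integrate by parts with u′=log(u), dv′=du.

r**3*log(r**3 + 2)/3 - r**3/3 + 2*log(r**3 + 2)/3 + C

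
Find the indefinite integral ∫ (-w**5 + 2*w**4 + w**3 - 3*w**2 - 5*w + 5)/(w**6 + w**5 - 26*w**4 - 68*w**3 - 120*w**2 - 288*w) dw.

-5*log(w)/288 - 5101*log(w - 6)/21600 + 371*log(w + 3)/351 - 1449*log(w + 4)/800 + 81*log(w**2 + 4)/20800 + 1783*atan(w/2)/10400 + C

Factor the denominator: w*(w - 6)*(w + 3)*(w + 4)*(w**2 + 4).
Partial-fraction decomposition: (81*w + 3566)/(10400*(w**2 + 4)) - 1449/(800*(w + 4)) + 371/(351*(w + 3)) - 5101/(21600*(w - 6)) - 5/(288*w).
Integrate each term; A/(w−a) gives A·log|w−a|; the (Bw+D)/(w²+p²) term gives a log and an atan.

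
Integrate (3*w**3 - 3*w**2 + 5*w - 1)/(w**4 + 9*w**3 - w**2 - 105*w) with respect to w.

log(w)/105 + 17*log(w - 3)/60 - 119*log(w + 5)/20 + 303*log(w + 7)/35 + C

Factor the denominator: w*(w - 3)*(w + 5)*(w + 7).
Partial-fraction decomposition: 303/(35*(w + 7)) - 119/(20*(w + 5)) + 17/(60*(w - 3)) + 1/(105*w).
Integrate each term: A/(w−a) contributes A·log|w−a|.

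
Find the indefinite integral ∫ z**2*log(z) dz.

Use integration by parts with u = log(z), dv = z**2 dz.
Then du = 1/z dz and v = z**3/3.

z**3*log(z)/3 - z**3/9 + C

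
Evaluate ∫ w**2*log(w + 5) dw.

Use integration by parts with u = log(w + 5), dv = w**2 dw.
Then du = 1/(w + 5) dw and v = w**3/3.

w**3*log(w + 5)/3 - w**3/9 + 5*w**2/6 - 25*w/3 + 125*log(w + 5)/3 + C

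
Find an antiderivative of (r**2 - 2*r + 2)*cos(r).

r**2*sin(r) - 2*r*sin(r) + 2*r*cos(r) - 2*cos(r) + C

Use integration by parts with u = r**2 - 2*r + 2, dv = cos(r) dr, so v = sin(r).
Apply parts 2 times (tabular method): alternate signs, differentiate u down to 0, integrate dv up.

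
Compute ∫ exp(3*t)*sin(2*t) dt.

Let I denote the integral. Integrate by parts with u = sin(2*t), dv = exp(3*t) dt, so v = exp(3*t)/3: I = exp(3*t)*sin(2*t)/3 − (2/3)·∫ exp(3*t)*cos(2*t) dt.
Apply parts again with u = cos(2*t), dv = exp(3*t) dt: ∫ exp(3*t)*cos(2*t) dt = exp(3*t)*cos(2*t)/3 + (2/3)·I. Substituting back brings back I: I = exp(3*t)*sin(2*t)/3 - 2*exp(3*t)*cos(2*t)/9 − (4/9)·I.
Solving for I: (1 + 4/9)·I equals the remaining terms, so I = (9/13)·(exp(3*t)*sin(2*t)/3 - 2*exp(3*t)*cos(2*t)/9).

3*exp(3*t)*sin(2*t)/13 - 2*exp(3*t)*cos(2*t)/13 + C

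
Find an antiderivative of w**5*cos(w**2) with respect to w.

Let u = w², du = 2w dw; rewrite as (1/2)∫ u^2·cos(1u) du.
Now integrate by parts 2 times.

w**4*sin(w**2)/2 + w**2*cos(w**2) - sin(w**2) + C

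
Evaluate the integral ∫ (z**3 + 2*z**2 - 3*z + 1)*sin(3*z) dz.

-z**3*cos(3*z)/3 + z**2*sin(3*z)/3 - 2*z**2*cos(3*z)/3 + 4*z*sin(3*z)/9 + 11*z*cos(3*z)/9 - 11*sin(3*z)/27 - 5*cos(3*z)/27 + C

Use integration by parts with u = z**3 + 2*z**2 - 3*z + 1, dv = sin(3*z) dz, so v = -cos(3*z)/3.
Apply parts 3 times (tabular method): alternate signs, differentiate u down to 0, integrate dv up.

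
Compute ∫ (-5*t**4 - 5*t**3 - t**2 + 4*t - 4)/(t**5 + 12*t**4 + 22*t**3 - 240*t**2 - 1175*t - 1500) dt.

-1253*log(t - 5)/2400 + 295*log(t + 3)/32 - 332*log(t + 4)/3 + 9697*log(t + 5)/100 - 2549/(20*t + 100) + C

Factor the denominator: (t - 5)*(t + 3)*(t + 4)*(t + 5)**2.
Partial-fraction decomposition: 9697/(100*(t + 5)) + 2549/(20*(t + 5)**2) - 332/(3*(t + 4)) + 295/(32*(t + 3)) - 1253/(2400*(t - 5)).
Integrate each term; A/(t−a) gives A·log|t−a|; A/(t−a)² gives −A/(t−a).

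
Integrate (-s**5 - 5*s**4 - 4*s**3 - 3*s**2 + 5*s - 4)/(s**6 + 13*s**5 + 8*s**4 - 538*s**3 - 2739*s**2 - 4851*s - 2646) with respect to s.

-303*log(s - 7)/1456 + log(s + 1)/80 + 29*log(s + 3)/144 + 2018*log(s + 6)/585 - 499*log(s + 7)/112 + 5/(12*s + 36) + C

Factor the denominator: (s - 7)*(s + 1)*(s + 3)**2*(s + 6)*(s + 7).
Partial-fraction decomposition: -499/(112*(s + 7)) + 2018/(585*(s + 6)) + 29/(144*(s + 3)) - 5/(12*(s + 3)**2) + 1/(80*(s + 1)) - 303/(1456*(s - 7)).
Integrate each term; A/(s−a) gives A·log|s−a|; A/(s−a)² gives −A/(s−a).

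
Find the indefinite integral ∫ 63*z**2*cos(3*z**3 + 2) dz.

Let u = 3*z**3 + 2, so du = (9*z**2) dz.
Rewriting, the integral becomes 7·∫ cos(u) du = 7·sin(u).
Substituting back, u = 3*z**3 + 2.

7*sin(3*z**3 + 2) + C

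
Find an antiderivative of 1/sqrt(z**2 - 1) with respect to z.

Substitute z = sec(θ), so dz = sec(θ)*tan(θ) dθ and the radical becomes sqrt(z**2 - 1) = tan(θ) by the Pythagorean identity.
Integrate the resulting trig expression in θ, then back-substitute sec(θ) = z, tan(θ) = sqrt(z**2 - 1) (absorbing any constant into C).

log(z + sqrt(z**2 - 1)) + C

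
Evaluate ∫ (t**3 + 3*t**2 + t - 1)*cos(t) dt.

t**3*sin(t) + 3*t**2*sin(t) + 3*t**2*cos(t) - 5*t*sin(t) + 6*t*cos(t) - 7*sin(t) - 5*cos(t) + C

Use integration by parts with u = t**3 + 3*t**2 + t - 1, dv = cos(t) dt, so v = sin(t).
Apply parts 3 times (tabular method): alternate signs, differentiate u down to 0, integrate dv up.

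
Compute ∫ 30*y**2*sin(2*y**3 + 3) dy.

-5*cos(2*y**3 + 3) + C

Let u = 2*y**3 + 3, so du = (6*y**2) dy.
Rewriting, the integral becomes 5·∫ sin(u) du = 5·-cos(u).
Substituting back, u = 2*y**3 + 3.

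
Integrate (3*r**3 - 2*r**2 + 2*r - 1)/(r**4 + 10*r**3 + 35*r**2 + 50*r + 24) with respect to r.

Factor the denominator: (r + 1)*(r + 2)*(r + 3)*(r + 4).
Partial-fraction decomposition: 233/(6*(r + 4)) - 53/(r + 3) + 37/(2*(r + 2)) - 4/(3*(r + 1)).
Integrate each term: A/(r−a) contributes A·log|r−a|.

-4*log(r + 1)/3 + 37*log(r + 2)/2 - 53*log(r + 3) + 233*log(r + 4)/6 + C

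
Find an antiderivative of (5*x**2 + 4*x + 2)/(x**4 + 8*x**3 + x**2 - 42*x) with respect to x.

-log(x)/21 + log(x - 2)/3 + 7*log(x + 3)/12 - 73*log(x + 7)/84 + C

Factor the denominator: x*(x - 2)*(x + 3)*(x + 7).
Partial-fraction decomposition: -73/(84*(x + 7)) + 7/(12*(x + 3)) + 1/(3*(x - 2)) - 1/(21*x).
Integrate each term: A/(x−a) contributes A·log|x−a|.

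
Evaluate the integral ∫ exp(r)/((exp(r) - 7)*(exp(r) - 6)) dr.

log(exp(r) - 7) - log(exp(r) - 6) + C

Let u = e^r, du = e^r dr.
The integral becomes ∫ du/((u-7)(u-6)); decompose into partial fractions.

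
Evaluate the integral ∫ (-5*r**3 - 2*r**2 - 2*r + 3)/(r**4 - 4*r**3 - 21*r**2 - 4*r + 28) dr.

Factor the denominator: (r - 7)*(r - 1)*(r + 2)**2.
Partial-fraction decomposition: -110/(81*(r + 2)) + 13/(9*(r + 2)**2) + 1/(9*(r - 1)) - 304/(81*(r - 7)).
Integrate each term; A/(r−a) gives A·log|r−a|; A/(r−a)² gives −A/(r−a).

-304*log(r - 7)/81 + log(r - 1)/9 - 110*log(r + 2)/81 - 13/(9*r + 18) + C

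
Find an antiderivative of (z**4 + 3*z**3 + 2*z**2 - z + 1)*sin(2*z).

-z**4*cos(2*z)/2 + z**3*sin(2*z) - 3*z**3*cos(2*z)/2 + 9*z**2*sin(2*z)/4 + z**2*cos(2*z)/2 - z*sin(2*z)/2 + 11*z*cos(2*z)/4 - 11*sin(2*z)/8 - 3*cos(2*z)/4 + C

Use integration by parts with u = z**4 + 3*z**3 + 2*z**2 - z + 1, dv = sin(2*z) dz, so v = -cos(2*z)/2.
Apply parts 4 times (tabular method): alternate signs, differentiate u down to 0, integrate dv up.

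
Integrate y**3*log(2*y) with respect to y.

y**4*(log(y) + log(2))/4 - y**4/16 + C

Use integration by parts with u = log(2*y), dv = y**3 dy.
Then du = 1/y dy and v = y**4/4.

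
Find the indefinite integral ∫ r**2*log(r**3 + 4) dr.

Let u = r**3 + 4, so du = (3*r**2) dr.
The integral becomes (1/3)·∫ log(u) du; integrate by parts with u′=log(u), dv′=du.

r**3*log(r**3 + 4)/3 - r**3/3 + 4*log(r**3 + 4)/3 + C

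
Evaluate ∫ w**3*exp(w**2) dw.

(w**2 - 1)*exp(w**2)/2 + C

Let u = w², du = 2w dw; rewrite as (1/2)∫ u^1·exp(1u) du.
Now integrate by parts 1 time.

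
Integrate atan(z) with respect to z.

z*atan(z) - log(z**2 + 1)/2 + C

Use integration by parts with u = arctan(z), dv = dz.
Then du = 1/(z**2 + 1) dz.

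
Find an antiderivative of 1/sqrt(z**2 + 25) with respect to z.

log(z + sqrt(z**2 + 25)) + C

Substitute z = 5·tan(θ), so dz = 5·sec(θ)^2 dθ and the radical becomes sqrt(z**2 + 25) = 5·sec(θ) by the Pythagorean identity.
Integrate the resulting trig expression in θ, then back-substitute tan(θ) = z/5, sec(θ) = sqrt(z**2 + 25)/5 (absorbing any constant into C).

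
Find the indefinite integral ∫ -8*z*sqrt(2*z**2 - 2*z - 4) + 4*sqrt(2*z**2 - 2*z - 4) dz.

Let u = 2*z**2 - 2*z - 4, so du = (4*z - 2) dz.
Rewriting, the integral becomes -2·∫ √u du = -2·(2/3)u^(3/2).
Substituting back, u = 2*z**2 - 2*z - 4.

-4*(2*z**2 - 2*z - 4)**(3/2)/3 + C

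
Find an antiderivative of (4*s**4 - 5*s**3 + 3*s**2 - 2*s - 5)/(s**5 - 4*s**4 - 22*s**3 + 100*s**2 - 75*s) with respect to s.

log(s)/15 + 387*log(s - 5)/80 - 205*log(s - 3)/96 - 5*log(s - 1)/48 + 641*log(s + 5)/480 + C

Factor the denominator: s*(s - 5)*(s - 3)*(s - 1)*(s + 5).
Partial-fraction decomposition: 641/(480*(s + 5)) - 5/(48*(s - 1)) - 205/(96*(s - 3)) + 387/(80*(s - 5)) + 1/(15*s).
Integrate each term: A/(s−a) contributes A·log|s−a|.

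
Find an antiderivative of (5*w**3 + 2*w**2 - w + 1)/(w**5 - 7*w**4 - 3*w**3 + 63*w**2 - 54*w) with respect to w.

Factor the denominator: w*(w - 6)*(w - 3)*(w - 1)*(w + 3).
Partial-fraction decomposition: -113/(648*(w + 3)) + 7/(40*(w - 1)) - 151/(108*(w - 3)) + 1147/(810*(w - 6)) - 1/(54*w).
Integrate each term: A/(w−a) contributes A·log|w−a|.

-log(w)/54 + 1147*log(w - 6)/810 - 151*log(w - 3)/108 + 7*log(w - 1)/40 - 113*log(w + 3)/648 + C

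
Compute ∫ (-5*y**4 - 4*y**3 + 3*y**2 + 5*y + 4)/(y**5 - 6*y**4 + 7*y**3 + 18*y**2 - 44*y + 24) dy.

-467*log(y - 3)/10 + 339*log(y - 2)/8 - log(y - 1)/2 - 7*log(y + 2)/40 - 43/(2*y - 4) + C

Factor the denominator: (y - 3)*(y - 2)**2*(y - 1)*(y + 2).
Partial-fraction decomposition: -7/(40*(y + 2)) - 1/(2*(y - 1)) + 339/(8*(y - 2)) + 43/(2*(y - 2)**2) - 467/(10*(y - 3)).
Integrate each term; A/(y−a) gives A·log|y−a|; A/(y−a)² gives −A/(y−a).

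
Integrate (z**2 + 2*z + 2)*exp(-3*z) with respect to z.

Use integration by parts with u = z**2 + 2*z + 2, dv = exp(-3*z) dz, so v = -exp(-3*z)/3.
Apply parts 2 times (tabular method): alternate signs, differentiate u down to 0, integrate dv up.

(-9*z**2 - 24*z - 26)*exp(-3*z)/27 + C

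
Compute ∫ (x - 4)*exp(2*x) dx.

(2*x - 9)*exp(2*x)/4 + C

Use integration by parts with u = x - 4, dv = exp(2*x) dx, so v = exp(2*x)/2.
Apply parts 1 times (tabular method): alternate signs, differentiate u down to 0, integrate dv up.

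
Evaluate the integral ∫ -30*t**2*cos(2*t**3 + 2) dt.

Let u = 2*t**3 + 2, so du = (6*t**2) dt.
Rewriting, the integral becomes -5·∫ cos(u) du = -5·sin(u).
Substituting back, u = 2*t**3 + 2.

-5*sin(2*t**3 + 2) + C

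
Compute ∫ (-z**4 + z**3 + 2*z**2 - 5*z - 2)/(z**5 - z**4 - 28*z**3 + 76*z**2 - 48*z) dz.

log(z)/24 - 91*log(z - 4)/120 + 3*log(z - 2)/8 - 5*log(z - 1)/21 - 353*log(z + 6)/840 + C

Factor the denominator: z*(z - 4)*(z - 2)*(z - 1)*(z + 6).
Partial-fraction decomposition: -353/(840*(z + 6)) - 5/(21*(z - 1)) + 3/(8*(z - 2)) - 91/(120*(z - 4)) + 1/(24*z).
Integrate each term: A/(z−a) contributes A·log|z−a|.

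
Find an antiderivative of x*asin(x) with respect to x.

Use integration by parts with u = arcsin(x), dv = x dx.
Then du = 1/sqrt(-x**2 + 1) dx.

x**2*asin(x)/2 + x*sqrt(-x**2 + 1)/4 - asin(x)/4 + C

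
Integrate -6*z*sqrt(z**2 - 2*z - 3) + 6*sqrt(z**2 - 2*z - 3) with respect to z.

-2*(z**2 - 2*z - 3)**(3/2) + C

Let u = z**2 - 2*z - 3, so du = (2*z - 2) dz.
Rewriting, the integral becomes -3·∫ √u du = -3·(2/3)u^(3/2).
Substituting back, u = z**2 - 2*z - 3.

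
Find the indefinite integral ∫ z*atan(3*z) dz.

Use integration by parts with u = arctan(3*z), dv = z dz.
Then du = 3/(9*z**2 + 1) dz.

z**2*atan(3*z)/2 - z/6 + atan(3*z)/18 + C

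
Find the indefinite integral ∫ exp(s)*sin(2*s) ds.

Let I denote the integral. Integrate by parts with u = sin(2*s), dv = exp(s) ds, so v = exp(s): I = exp(s)*sin(2*s) − 2·∫ exp(s)*cos(2*s) ds.
Apply parts again with u = cos(2*s), dv = exp(s) ds: ∫ exp(s)*cos(2*s) ds = exp(s)*cos(2*s) + 2·I. Substituting back brings back I: I = exp(s)*sin(2*s) - 2*exp(s)*cos(2*s) − 4·I.
Solving for I: (1 + 4)·I equals the remaining terms, so I = (1/5)·(exp(s)*sin(2*s) - 2*exp(s)*cos(2*s)).

exp(s)*sin(2*s)/5 - 2*exp(s)*cos(2*s)/5 + C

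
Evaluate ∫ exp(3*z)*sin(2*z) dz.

Let I denote the integral. Integrate by parts with u = sin(2*z), dv = exp(3*z) dz, so v = exp(3*z)/3: I = exp(3*z)*sin(2*z)/3 − (2/3)·∫ exp(3*z)*cos(2*z) dz.
Apply parts again with u = cos(2*z), dv = exp(3*z) dz: ∫ exp(3*z)*cos(2*z) dz = exp(3*z)*cos(2*z)/3 + (2/3)·I. Substituting back brings back I: I = exp(3*z)*sin(2*z)/3 - 2*exp(3*z)*cos(2*z)/9 − (4/9)·I.
Solving for I: (1 + 4/9)·I equals the remaining terms, so I = (9/13)·(exp(3*z)*sin(2*z)/3 - 2*exp(3*z)*cos(2*z)/9).

3*exp(3*z)*sin(2*z)/13 - 2*exp(3*z)*cos(2*z)/13 + C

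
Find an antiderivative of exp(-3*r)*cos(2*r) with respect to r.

Let I denote the integral. Integrate by parts with u = cos(2*r), dv = exp(-3*r) dr, so v = -exp(-3*r)/3: I = -exp(-3*r)*cos(2*r)/3 − (2/3)·∫ exp(-3*r)*sin(2*r) dr.
Apply parts again with u = sin(2*r), dv = exp(-3*r) dr: ∫ exp(-3*r)*sin(2*r) dr = -exp(-3*r)*sin(2*r)/3 + (2/3)·I. Substituting back brings back I: I = 2*exp(-3*r)*sin(2*r)/9 - exp(-3*r)*cos(2*r)/3 − (4/9)·I.
Solving for I: (1 + 4/9)·I equals the remaining terms, so I = (9/13)·(2*exp(-3*r)*sin(2*r)/9 - exp(-3*r)*cos(2*r)/3).

2*exp(-3*r)*sin(2*r)/13 - 3*exp(-3*r)*cos(2*r)/13 + C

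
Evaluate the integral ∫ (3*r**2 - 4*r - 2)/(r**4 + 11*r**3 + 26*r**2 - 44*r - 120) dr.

log(r - 2)/112 - 3*log(r + 2)/8 + 31*log(r + 5)/7 - 65*log(r + 6)/16 + C

Factor the denominator: (r - 2)*(r + 2)*(r + 5)*(r + 6).
Partial-fraction decomposition: -65/(16*(r + 6)) + 31/(7*(r + 5)) - 3/(8*(r + 2)) + 1/(112*(r - 2)).
Integrate each term: A/(r−a) contributes A·log|r−a|.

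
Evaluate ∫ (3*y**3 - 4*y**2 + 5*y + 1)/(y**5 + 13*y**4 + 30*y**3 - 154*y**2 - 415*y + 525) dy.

Factor the denominator: (y - 3)*(y - 1)*(y + 5)**2*(y + 7).
Partial-fraction decomposition: -1259/(320*(y + 7)) + 8975/(2304*(y + 5)) - 499/(96*(y + 5)**2) - 5/(576*(y - 1)) + 61/(1280*(y - 3)).
Integrate each term; A/(y−a) gives A·log|y−a|; A/(y−a)² gives −A/(y−a).

61*log(y - 3)/1280 - 5*log(y - 1)/576 + 8975*log(y + 5)/2304 - 1259*log(y + 7)/320 + 499/(96*y + 480) + C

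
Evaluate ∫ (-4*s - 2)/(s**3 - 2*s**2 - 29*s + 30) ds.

Factor the denominator: (s - 6)*(s - 1)*(s + 5).
Partial-fraction decomposition: 3/(11*(s + 5)) + 1/(5*(s - 1)) - 26/(55*(s - 6)).
Integrate each term: A/(s−a) contributes A·log|s−a|.

-26*log(s - 6)/55 + log(s - 1)/5 + 3*log(s + 5)/11 + C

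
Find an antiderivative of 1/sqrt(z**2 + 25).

Substitute z = 5·tan(θ), so dz = 5·sec(θ)^2 dθ and the radical becomes sqrt(z**2 + 25) = 5·sec(θ) by the Pythagorean identity.
Integrate the resulting trig expression in θ, then back-substitute tan(θ) = z/5, sec(θ) = sqrt(z**2 + 25)/5 (absorbing any constant into C).

log(z + sqrt(z**2 + 25)) + C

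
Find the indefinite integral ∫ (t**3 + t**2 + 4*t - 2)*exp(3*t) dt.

Use integration by parts with u = t**3 + t**2 + 4*t - 2, dv = exp(3*t) dt, so v = exp(3*t)/3.
Apply parts 3 times (tabular method): alternate signs, differentiate u down to 0, integrate dv up.

(3*t**3 + 12*t - 10)*exp(3*t)/9 + C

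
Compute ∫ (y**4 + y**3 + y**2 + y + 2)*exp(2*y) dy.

Use integration by parts with u = y**4 + y**3 + y**2 + y + 2, dv = exp(2*y) dy, so v = exp(2*y)/2.
Apply parts 4 times (tabular method): alternate signs, differentiate u down to 0, integrate dv up.

(4*y**4 - 4*y**3 + 10*y**2 - 6*y + 11)*exp(2*y)/8 + C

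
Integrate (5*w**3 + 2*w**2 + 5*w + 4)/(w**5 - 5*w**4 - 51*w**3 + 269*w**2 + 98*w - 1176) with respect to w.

Factor the denominator: (w - 7)*(w - 4)*(w - 3)*(w + 2)*(w + 7).
Partial-fraction decomposition: -412/(1925*(w + 7)) + 19/(675*(w + 2)) + 43/(50*(w - 3)) - 188/(99*(w - 4)) + 463/(378*(w - 7)).
Integrate each term: A/(w−a) contributes A·log|w−a|.

463*log(w - 7)/378 - 188*log(w - 4)/99 + 43*log(w - 3)/50 + 19*log(w + 2)/675 - 412*log(w + 7)/1925 + C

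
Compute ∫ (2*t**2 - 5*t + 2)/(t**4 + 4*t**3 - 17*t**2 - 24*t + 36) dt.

log(t - 3)/18 + log(t - 1)/42 + log(t + 2)/3 - 26*log(t + 6)/63 + C

Factor the denominator: (t - 3)*(t - 1)*(t + 2)*(t + 6).
Partial-fraction decomposition: -26/(63*(t + 6)) + 1/(3*(t + 2)) + 1/(42*(t - 1)) + 1/(18*(t - 3)).
Integrate each term: A/(t−a) contributes A·log|t−a|.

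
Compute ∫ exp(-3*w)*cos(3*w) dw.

exp(-3*w)*sin(3*w)/6 - exp(-3*w)*cos(3*w)/6 + C

Let I denote the integral. Integrate by parts with u = cos(3*w), dv = exp(-3*w) dw, so v = -exp(-3*w)/3: I = -exp(-3*w)*cos(3*w)/3 − ∫ exp(-3*w)*sin(3*w) dw.
Apply parts again with u = sin(3*w), dv = exp(-3*w) dw: ∫ exp(-3*w)*sin(3*w) dw = -exp(-3*w)*sin(3*w)/3 + I. Substituting back brings back I: I = exp(-3*w)*sin(3*w)/3 - exp(-3*w)*cos(3*w)/3 − I.
Solving for I: (1 + 1)·I equals the remaining terms, so I = (1/2)·(exp(-3*w)*sin(3*w)/3 - exp(-3*w)*cos(3*w)/3).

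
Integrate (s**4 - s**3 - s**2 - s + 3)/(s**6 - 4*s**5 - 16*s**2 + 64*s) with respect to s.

Factor the denominator: s*(s - 4)*(s - 2)*(s + 2)*(s**2 + 4).
Partial-fraction decomposition: -(4*s - 7)/(32*(s**2 + 4)) - 25/(384*(s + 2)) - 5/(128*(s - 2)) + 35/(192*(s - 4)) + 3/(64*s).
Integrate each term; A/(s−a) gives A·log|s−a|; the (Bs+D)/(s²+p²) term gives a log and an atan.

3*log(s)/64 + 35*log(s - 4)/192 - 5*log(s - 2)/128 - 25*log(s + 2)/384 - log(s**2 + 4)/16 + 7*atan(s/2)/64 + C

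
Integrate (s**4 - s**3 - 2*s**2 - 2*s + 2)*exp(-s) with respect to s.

Use integration by parts with u = s**4 - s**3 - 2*s**2 - 2*s + 2, dv = exp(-s) ds, so v = -exp(-s).
Apply parts 4 times (tabular method): alternate signs, differentiate u down to 0, integrate dv up.

(-s**4 - 3*s**3 - 7*s**2 - 12*s - 14)*exp(-s) + C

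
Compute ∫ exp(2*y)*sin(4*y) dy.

exp(2*y)*sin(4*y)/10 - exp(2*y)*cos(4*y)/5 + C

Let I denote the integral. Integrate by parts with u = sin(4*y), dv = exp(2*y) dy, so v = exp(2*y)/2: I = exp(2*y)*sin(4*y)/2 − 2·∫ exp(2*y)*cos(4*y) dy.
Apply parts again with u = cos(4*y), dv = exp(2*y) dy: ∫ exp(2*y)*cos(4*y) dy = exp(2*y)*cos(4*y)/2 + 2·I. Substituting back brings back I: I = exp(2*y)*sin(4*y)/2 - exp(2*y)*cos(4*y) − 4·I.
Solving for I: (1 + 4)·I equals the remaining terms, so I = (1/5)·(exp(2*y)*sin(4*y)/2 - exp(2*y)*cos(4*y)).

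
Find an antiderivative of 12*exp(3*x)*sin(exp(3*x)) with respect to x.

-4*cos(exp(3*x)) + C

Let u = exp(3*x), so du = (3*exp(3*x)) dx.
Rewriting, the integral becomes 4·∫ sin(u) du = 4·-cos(u).
Substituting back, u = exp(3*x).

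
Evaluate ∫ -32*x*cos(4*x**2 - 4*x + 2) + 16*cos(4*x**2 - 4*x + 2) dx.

Let u = 4*x**2 - 4*x + 2, so du = (8*x - 4) dx.
Rewriting, the integral becomes -4·∫ cos(u) du = -4·sin(u).
Substituting back, u = 4*x**2 - 4*x + 2.

-4*sin(4*x**2 - 4*x + 2) + C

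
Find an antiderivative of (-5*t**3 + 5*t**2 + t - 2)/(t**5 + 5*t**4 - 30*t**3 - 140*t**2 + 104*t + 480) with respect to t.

Factor the denominator: (t - 5)*(t - 2)*(t + 2)*(t + 4)*(t + 6).
Partial-fraction decomposition: 313/(176*(t + 6)) - 197/(108*(t + 4)) + 1/(4*(t + 2)) + 5/(144*(t - 2)) - 71/(297*(t - 5)).
Integrate each term: A/(t−a) contributes A·log|t−a|.

-71*log(t - 5)/297 + 5*log(t - 2)/144 + log(t + 2)/4 - 197*log(t + 4)/108 + 313*log(t + 6)/176 + C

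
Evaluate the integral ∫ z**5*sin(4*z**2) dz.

Let u = z², du = 2z dz; rewrite as (1/2)∫ u^2·sin(4u) du.
Now integrate by parts 2 times.

-z**4*cos(4*z**2)/8 + z**2*sin(4*z**2)/16 + cos(4*z**2)/64 + C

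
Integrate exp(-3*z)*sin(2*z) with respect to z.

Let I denote the integral. Integrate by parts with u = sin(2*z), dv = exp(-3*z) dz, so v = -exp(-3*z)/3: I = -exp(-3*z)*sin(2*z)/3 + (2/3)·∫ exp(-3*z)*cos(2*z) dz.
Apply parts again with u = cos(2*z), dv = exp(-3*z) dz: ∫ exp(-3*z)*cos(2*z) dz = -exp(-3*z)*cos(2*z)/3 − (2/3)·I. Substituting back brings back I: I = -exp(-3*z)*sin(2*z)/3 - 2*exp(-3*z)*cos(2*z)/9 − (4/9)·I.
Solving for I: (1 + 4/9)·I equals the remaining terms, so I = (9/13)·(-exp(-3*z)*sin(2*z)/3 - 2*exp(-3*z)*cos(2*z)/9).

-3*exp(-3*z)*sin(2*z)/13 - 2*exp(-3*z)*cos(2*z)/13 + C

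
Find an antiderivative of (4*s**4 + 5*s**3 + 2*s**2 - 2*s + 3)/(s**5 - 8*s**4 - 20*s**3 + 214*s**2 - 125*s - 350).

Factor the denominator: (s - 7)*(s - 5)*(s - 2)*(s + 1)*(s + 5).
Partial-fraction decomposition: 323/(560*(s + 5)) - 1/(96*(s + 1)) + 37/(105*(s - 2)) - 44/(5*(s - 5)) + 1901/(160*(s - 7)).
Integrate each term: A/(s−a) contributes A·log|s−a|.

1901*log(s - 7)/160 - 44*log(s - 5)/5 + 37*log(s - 2)/105 - log(s + 1)/96 + 323*log(s + 5)/560 + C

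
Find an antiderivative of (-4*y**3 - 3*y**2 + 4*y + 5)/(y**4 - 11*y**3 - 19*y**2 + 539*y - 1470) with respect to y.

-743*log(y - 7)/14 + 943*log(y - 6)/13 - 275*log(y - 5)/12 - 601*log(y + 7)/1092 + C

Factor the denominator: (y - 7)*(y - 6)*(y - 5)*(y + 7).
Partial-fraction decomposition: -601/(1092*(y + 7)) - 275/(12*(y - 5)) + 943/(13*(y - 6)) - 743/(14*(y - 7)).
Integrate each term: A/(y−a) contributes A·log|y−a|.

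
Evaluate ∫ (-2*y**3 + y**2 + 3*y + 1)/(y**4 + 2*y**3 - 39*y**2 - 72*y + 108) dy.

-377*log(y - 6)/540 - 3*log(y - 1)/140 + 55*log(y + 3)/108 - 451*log(y + 6)/252 + C

Factor the denominator: (y - 6)*(y - 1)*(y + 3)*(y + 6).
Partial-fraction decomposition: -451/(252*(y + 6)) + 55/(108*(y + 3)) - 3/(140*(y - 1)) - 377/(540*(y - 6)).
Integrate each term: A/(y−a) contributes A·log|y−a|.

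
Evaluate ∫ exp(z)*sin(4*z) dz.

Let I denote the integral. Integrate by parts with u = sin(4*z), dv = exp(z) dz, so v = exp(z): I = exp(z)*sin(4*z) − 4·∫ exp(z)*cos(4*z) dz.
Apply parts again with u = cos(4*z), dv = exp(z) dz: ∫ exp(z)*cos(4*z) dz = exp(z)*cos(4*z) + 4·I. Substituting back brings back I: I = exp(z)*sin(4*z) - 4*exp(z)*cos(4*z) − 16·I.
Solving for I: (1 + 16)·I equals the remaining terms, so I = (1/17)·(exp(z)*sin(4*z) - 4*exp(z)*cos(4*z)).

exp(z)*sin(4*z)/17 - 4*exp(z)*cos(4*z)/17 + C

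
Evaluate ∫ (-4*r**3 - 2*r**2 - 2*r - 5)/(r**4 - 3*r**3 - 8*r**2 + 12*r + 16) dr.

-301*log(r - 4)/60 + 49*log(r - 2)/24 - log(r + 1)/15 - 23*log(r + 2)/24 + C

Factor the denominator: (r - 4)*(r - 2)*(r + 1)*(r + 2).
Partial-fraction decomposition: -23/(24*(r + 2)) - 1/(15*(r + 1)) + 49/(24*(r - 2)) - 301/(60*(r - 4)).
Integrate each term: A/(r−a) contributes A·log|r−a|.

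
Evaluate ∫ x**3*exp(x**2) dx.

Let u = x², du = 2x dx; rewrite as (1/2)∫ u^1·exp(1u) du.
Now integrate by parts 1 time.

(x**2 - 1)*exp(x**2)/2 + C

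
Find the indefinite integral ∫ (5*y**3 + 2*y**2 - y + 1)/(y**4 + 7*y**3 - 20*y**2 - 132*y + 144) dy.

349*log(y - 4)/300 - log(y - 1)/21 + 2719*log(y + 6)/700 + 143/(10*y + 60) + C

Factor the denominator: (y - 4)*(y - 1)*(y + 6)**2.
Partial-fraction decomposition: 2719/(700*(y + 6)) - 143/(10*(y + 6)**2) - 1/(21*(y - 1)) + 349/(300*(y - 4)).
Integrate each term; A/(y−a) gives A·log|y−a|; A/(y−a)² gives −A/(y−a).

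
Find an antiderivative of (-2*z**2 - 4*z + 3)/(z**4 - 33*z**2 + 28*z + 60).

-67*log(z - 5)/198 + 13*log(z - 2)/72 + log(z + 1)/18 + 9*log(z + 6)/88 + C

Factor the denominator: (z - 5)*(z - 2)*(z + 1)*(z + 6).
Partial-fraction decomposition: 9/(88*(z + 6)) + 1/(18*(z + 1)) + 13/(72*(z - 2)) - 67/(198*(z - 5)).
Integrate each term: A/(z−a) contributes A·log|z−a|.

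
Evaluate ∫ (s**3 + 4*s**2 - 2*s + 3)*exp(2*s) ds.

Use integration by parts with u = s**3 + 4*s**2 - 2*s + 3, dv = exp(2*s) ds, so v = exp(2*s)/2.
Apply parts 3 times (tabular method): alternate signs, differentiate u down to 0, integrate dv up.

(4*s**3 + 10*s**2 - 18*s + 21)*exp(2*s)/8 + C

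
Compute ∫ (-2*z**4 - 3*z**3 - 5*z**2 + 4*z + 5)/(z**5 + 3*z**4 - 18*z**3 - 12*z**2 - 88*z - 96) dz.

Factor the denominator: (z - 4)*(z + 1)*(z + 6)*(z**2 + 4).
Partial-fraction decomposition: -(379*z + 706)/(2000*(z**2 + 4)) - 2143/(2000*(z + 6)) + 3/(125*(z + 1)) - 763/(1000*(z - 4)).
Integrate each term; A/(z−a) gives A·log|z−a|; the (Bz+D)/(z²+p²) term gives a log and an atan.

-763*log(z - 4)/1000 + 3*log(z + 1)/125 - 2143*log(z + 6)/2000 - 379*log(z**2 + 4)/4000 - 353*atan(z/2)/2000 + C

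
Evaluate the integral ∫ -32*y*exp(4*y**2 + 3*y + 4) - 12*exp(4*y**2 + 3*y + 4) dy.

Let u = 4*y**2 + 3*y + 4, so du = (8*y + 3) dy.
Rewriting, the integral becomes -4·∫ e^u du = -4·e^u.
Substituting back, u = 4*y**2 + 3*y + 4.

-4*exp(4*y**2 + 3*y + 4) + C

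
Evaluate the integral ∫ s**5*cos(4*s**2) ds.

Let u = s², du = 2s ds; rewrite as (1/2)∫ u^2·cos(4u) du.
Now integrate by parts 2 times.

s**4*sin(4*s**2)/8 + s**2*cos(4*s**2)/16 - sin(4*s**2)/64 + C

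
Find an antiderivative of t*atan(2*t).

Use integration by parts with u = arctan(2*t), dv = t dt.
Then du = 2/(4*t**2 + 1) dt.

t**2*atan(2*t)/2 - t/4 + atan(2*t)/8 + C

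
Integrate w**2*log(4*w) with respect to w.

w**3*(log(w) + 2*log(2))/3 - w**3/9 + C

Use integration by parts with u = log(4*w), dv = w**2 dw.
Then du = 1/w dw and v = w**3/3.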